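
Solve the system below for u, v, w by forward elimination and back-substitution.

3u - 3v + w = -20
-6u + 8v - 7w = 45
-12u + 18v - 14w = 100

Forward elimination on [A|b]:
R2 <- R2 - (-2)*R1:  [  0   2  -5   5 ]
R3 <- R3 - (-4)*R1:  [   0    6  -10   20 ]
R3 <- R3 - (3)*R2:  [ 0  0  5  5 ]
Row echelon form:
[ 3  -3   1  |  -20 ]
[ 0   2  -5  |    5 ]
[ 0   0   5  |    5 ]
Back-substitution:
w = (5) / 5 = 1
v = (5 - (-5)*(1)) / 2 = 5
u = (-20 - (-3)*(5) - (1)*(1)) / 3 = -2

(-2, 5, 1)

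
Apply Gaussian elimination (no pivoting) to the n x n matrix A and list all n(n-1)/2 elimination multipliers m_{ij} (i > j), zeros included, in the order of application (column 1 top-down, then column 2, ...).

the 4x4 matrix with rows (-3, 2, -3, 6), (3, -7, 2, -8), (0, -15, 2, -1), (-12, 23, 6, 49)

multipliers: -1, 0, 4, 3, -3, 3

Forward elimination:
R2 <- R2 - (-1)*R1:  [  0  -5  -1  -2 ]
R3: entry in column 1 is already 0 -> m_{31} = 0 (no row operation needed)
R4 <- R4 - (4)*R1:  [  0  15  18  25 ]
R3 <- R3 - (3)*R2:  [ 0  0  5  5 ]
R4 <- R4 - (-3)*R2:  [  0   0  15  19 ]
R4 <- R4 - (3)*R3:  [ 0  0  0  4 ]
Multipliers (in order of application): m_{21} = -1, m_{31} = 0, m_{41} = 4, m_{32} = 3, m_{42} = -3, m_{43} = 3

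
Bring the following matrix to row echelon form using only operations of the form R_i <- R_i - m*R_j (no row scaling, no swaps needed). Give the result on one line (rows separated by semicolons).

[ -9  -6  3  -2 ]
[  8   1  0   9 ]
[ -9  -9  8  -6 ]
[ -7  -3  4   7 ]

Forward elimination:
R2 <- R2 - (-8/9)*R1:  [     0  -13/3    8/3   65/9 ]
R3 <- R3 - (1)*R1:  [  0  -3   5  -4 ]
R4 <- R4 - (7/9)*R1:  [    0   5/3   5/3  77/9 ]
R3 <- R3 - (9/13)*R2:  [     0      0  41/13     -9 ]
R4 <- R4 - (-5/13)*R2:  [     0      0  35/13   34/3 ]
R4 <- R4 - (35/41)*R3:  [        0         0         0  2339/123 ]
Row echelon form:
[ -9     -6      3        -2 ]
[  0  -13/3    8/3      65/9 ]
[  0      0  41/13        -9 ]
[  0      0      0  2339/123 ]

REF = [-9 -6 3 -2; 0 -13/3 8/3 65/9; 0 0 41/13 -9; 0 0 0 2339/123]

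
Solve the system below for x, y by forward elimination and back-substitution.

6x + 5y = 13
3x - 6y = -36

(-2, 5)

Forward elimination on [A|b]:
R2 <- R2 - (1/2)*R1:  [     0  -17/2  -85/2 ]
Row echelon form:
[ 6      5  |     13 ]
[ 0  -17/2  |  -85/2 ]
Back-substitution:
y = (-85/2) / (-17/2) = 5
x = (13 - (5)*(5)) / 6 = -2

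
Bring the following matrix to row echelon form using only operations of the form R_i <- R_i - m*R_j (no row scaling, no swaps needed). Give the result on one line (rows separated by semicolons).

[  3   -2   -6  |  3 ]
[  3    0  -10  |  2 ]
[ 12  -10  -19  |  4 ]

REF = [3 -2 -6 3; 0 2 -4 -1; 0 0 1 -9]

Forward elimination:
R2 <- R2 - (1)*R1:  [  0   2  -4  -1 ]
R3 <- R3 - (4)*R1:  [  0  -2   5  -8 ]
R3 <- R3 - (-1)*R2:  [  0   0   1  -9 ]
Row echelon form:
[ 3  -2  -6  |   3 ]
[ 0   2  -4  |  -1 ]
[ 0   0   1  |  -9 ]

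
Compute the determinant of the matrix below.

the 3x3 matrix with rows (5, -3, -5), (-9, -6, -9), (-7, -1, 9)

det(A) = -582

Forward elimination:
R2 <- R2 - (-9/5)*R1:  [     0  -57/5    -18 ]
R3 <- R3 - (-7/5)*R1:  [     0  -26/5      2 ]
R3 <- R3 - (26/57)*R2:  [      0       0  194/19 ]
Upper-triangular form:
[ 5     -3      -5 ]
[ 0  -57/5     -18 ]
[ 0      0  194/19 ]
det(A) = (-1)^0 * (5) * (-57/5) * (194/19) = -582  (0 row swaps -> sign +1)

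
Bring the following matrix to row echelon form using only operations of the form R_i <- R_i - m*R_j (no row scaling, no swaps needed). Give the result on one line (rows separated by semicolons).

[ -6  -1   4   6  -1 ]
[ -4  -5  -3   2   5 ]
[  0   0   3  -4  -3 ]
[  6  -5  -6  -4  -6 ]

Forward elimination:
R2 <- R2 - (2/3)*R1:  [     0  -13/3  -17/3     -2   17/3 ]
R4 <- R4 - (-1)*R1:  [  0  -6  -2   2  -7 ]
R4 <- R4 - (18/13)*R2:  [       0        0    76/13    62/13  -193/13 ]
R4 <- R4 - (76/39)*R3:  [      0       0       0  490/39      -9 ]
Row echelon form:
[ -6     -1      4       6    -1 ]
[  0  -13/3  -17/3      -2  17/3 ]
[  0      0      3      -4    -3 ]
[  0      0      0  490/39    -9 ]

REF = [-6 -1 4 6 -1; 0 -13/3 -17/3 -2 17/3; 0 0 3 -4 -3; 0 0 0 490/39 -9]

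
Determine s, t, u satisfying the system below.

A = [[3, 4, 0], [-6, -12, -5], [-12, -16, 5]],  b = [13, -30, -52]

Forward elimination on [A|b]:
R2 <- R2 - (-2)*R1:  [  0  -4  -5  -4 ]
R3 <- R3 - (-4)*R1:  [ 0  0  5  0 ]
Row echelon form:
[ 3   4   0  |  13 ]
[ 0  -4  -5  |  -4 ]
[ 0   0   5  |   0 ]
Back-substitution:
u = (0) / 5 = 0
t = (-4 - (-5)*(0)) / -4 = 1
s = (13 - (4)*(1)) / 3 = 3

(3, 1, 0)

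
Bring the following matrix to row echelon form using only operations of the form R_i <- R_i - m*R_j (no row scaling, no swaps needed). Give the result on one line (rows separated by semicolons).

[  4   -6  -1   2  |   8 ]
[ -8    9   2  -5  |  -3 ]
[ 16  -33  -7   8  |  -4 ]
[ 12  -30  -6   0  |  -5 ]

Forward elimination:
R2 <- R2 - (-2)*R1:  [  0  -3   0  -1  13 ]
R3 <- R3 - (4)*R1:  [   0   -9   -3    0  -36 ]
R4 <- R4 - (3)*R1:  [   0  -12   -3   -6  -29 ]
R3 <- R3 - (3)*R2:  [   0    0   -3    3  -75 ]
R4 <- R4 - (4)*R2:  [   0    0   -3   -2  -81 ]
R4 <- R4 - (1)*R3:  [  0   0   0  -5  -6 ]
Row echelon form:
[ 4  -6  -1   2  |    8 ]
[ 0  -3   0  -1  |   13 ]
[ 0   0  -3   3  |  -75 ]
[ 0   0   0  -5  |   -6 ]

REF = [4 -6 -1 2 8; 0 -3 0 -1 13; 0 0 -3 3 -75; 0 0 0 -5 -6]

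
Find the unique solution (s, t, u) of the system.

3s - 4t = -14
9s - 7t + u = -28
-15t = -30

(-2, 2, 4)

Forward elimination on [A|b]:
R2 <- R2 - (3)*R1:  [  0   5   1  14 ]
R3 <- R3 - (-3)*R2:  [  0   0   3  12 ]
Row echelon form:
[ 3  -4  0  |  -14 ]
[ 0   5  1  |   14 ]
[ 0   0  3  |   12 ]
Back-substitution:
u = (12) / 3 = 4
t = (14 - (1)*(4)) / 5 = 2
s = (-14 - (-4)*(2)) / 3 = -2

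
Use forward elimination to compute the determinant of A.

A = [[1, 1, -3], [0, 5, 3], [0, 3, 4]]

Forward elimination:
R3 <- R3 - (3/5)*R2:  [    0     0  11/5 ]
Upper-triangular form:
[ 1  1    -3 ]
[ 0  5     3 ]
[ 0  0  11/5 ]
det(A) = (-1)^0 * (1) * (5) * (11/5) = 11  (0 row swaps -> sign +1)

det(A) = 11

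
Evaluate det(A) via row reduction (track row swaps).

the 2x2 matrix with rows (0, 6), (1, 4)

det(A) = -6

Forward elimination:
R1 <-> R2   (pivot in column 1 was zero)
[ 1  4 ]
[ 0  6 ]
Upper-triangular form:
[ 1  4 ]
[ 0  6 ]
det(A) = (-1)^1 * (1) * (6) = -6  (1 row swap -> sign -1)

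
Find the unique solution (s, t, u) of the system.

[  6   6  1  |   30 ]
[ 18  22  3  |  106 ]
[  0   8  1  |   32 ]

(1, 4, 0)

Forward elimination on [A|b]:
R2 <- R2 - (3)*R1:  [  0   4   0  16 ]
R3 <- R3 - (2)*R2:  [ 0  0  1  0 ]
Row echelon form:
[ 6  6  1  |  30 ]
[ 0  4  0  |  16 ]
[ 0  0  1  |   0 ]
Back-substitution:
u = (0) / 1 = 0
t = (16) / 4 = 4
s = (30 - (6)*(4) - (1)*(0)) / 6 = 1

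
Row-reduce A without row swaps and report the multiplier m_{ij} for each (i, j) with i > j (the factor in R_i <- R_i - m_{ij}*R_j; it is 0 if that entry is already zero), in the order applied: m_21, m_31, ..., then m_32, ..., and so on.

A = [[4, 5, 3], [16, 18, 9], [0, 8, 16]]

multipliers: 4, 0, -4

Forward elimination:
R2 <- R2 - (4)*R1:  [  0  -2  -3 ]
R3: entry in column 1 is already 0 -> m_{31} = 0 (no row operation needed)
R3 <- R3 - (-4)*R2:  [ 0  0  4 ]
Multipliers (in order of application): m_{21} = 4, m_{31} = 0, m_{32} = -4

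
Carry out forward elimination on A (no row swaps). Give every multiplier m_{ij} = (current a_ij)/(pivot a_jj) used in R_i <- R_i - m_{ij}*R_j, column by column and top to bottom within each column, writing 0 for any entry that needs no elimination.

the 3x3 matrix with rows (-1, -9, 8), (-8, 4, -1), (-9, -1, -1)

Forward elimination:
R2 <- R2 - (8)*R1:  [   0   76  -65 ]
R3 <- R3 - (9)*R1:  [   0   80  -73 ]
R3 <- R3 - (20/19)*R2:  [      0       0  -87/19 ]
Multipliers (in order of application): m_{21} = 8, m_{31} = 9, m_{32} = 20/19

multipliers: 8, 9, 20/19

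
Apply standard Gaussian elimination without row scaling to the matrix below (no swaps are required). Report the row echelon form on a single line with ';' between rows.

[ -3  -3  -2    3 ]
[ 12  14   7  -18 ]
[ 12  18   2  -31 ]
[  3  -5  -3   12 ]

REF = [-3 -3 -2 3; 0 2 -1 -6; 0 0 -3 -1; 0 0 0 -6]

Forward elimination:
R2 <- R2 - (-4)*R1:  [  0   2  -1  -6 ]
R3 <- R3 - (-4)*R1:  [   0    6   -6  -19 ]
R4 <- R4 - (-1)*R1:  [  0  -8  -5  15 ]
R3 <- R3 - (3)*R2:  [  0   0  -3  -1 ]
R4 <- R4 - (-4)*R2:  [  0   0  -9  -9 ]
R4 <- R4 - (3)*R3:  [  0   0   0  -6 ]
Row echelon form:
[ -3  -3  -2   3 ]
[  0   2  -1  -6 ]
[  0   0  -3  -1 ]
[  0   0   0  -6 ]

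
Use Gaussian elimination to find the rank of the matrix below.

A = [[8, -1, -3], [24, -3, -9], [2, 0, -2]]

Row reduction:
R2 <- R2 - (3)*R1:  [ 0  0  0 ]
R3 <- R3 - (1/4)*R1:  [    0   1/4  -5/4 ]
R2 <-> R3   (pivot in column 2 was zero)
[ 8   -1    -3 ]
[ 0  1/4  -5/4 ]
[ 0    0     0 ]
Row echelon form:
[ 8   -1    -3 ]
[ 0  1/4  -5/4 ]
[ 0    0     0 ]
Nonzero rows / pivot columns: 2

rank(A) = 2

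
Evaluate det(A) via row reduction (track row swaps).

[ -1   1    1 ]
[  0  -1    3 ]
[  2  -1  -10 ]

det(A) = -5

Forward elimination:
R3 <- R3 - (-2)*R1:  [  0   1  -8 ]
R3 <- R3 - (-1)*R2:  [  0   0  -5 ]
Upper-triangular form:
[ -1   1   1 ]
[  0  -1   3 ]
[  0   0  -5 ]
det(A) = (-1)^0 * (-1) * (-1) * (-5) = -5  (0 row swaps -> sign +1)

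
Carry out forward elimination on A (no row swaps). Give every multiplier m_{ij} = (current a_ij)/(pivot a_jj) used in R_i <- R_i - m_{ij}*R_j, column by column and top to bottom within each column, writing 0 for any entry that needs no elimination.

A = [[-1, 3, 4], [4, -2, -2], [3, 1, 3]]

Forward elimination:
R2 <- R2 - (-4)*R1:  [  0  10  14 ]
R3 <- R3 - (-3)*R1:  [  0  10  15 ]
R3 <- R3 - (1)*R2:  [ 0  0  1 ]
Multipliers (in order of application): m_{21} = -4, m_{31} = -3, m_{32} = 1

multipliers: -4, -3, 1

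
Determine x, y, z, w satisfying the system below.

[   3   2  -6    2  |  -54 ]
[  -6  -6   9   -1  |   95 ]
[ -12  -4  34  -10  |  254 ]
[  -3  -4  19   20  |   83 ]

Forward elimination on [A|b]:
R2 <- R2 - (-2)*R1:  [   0   -2   -3    3  -13 ]
R3 <- R3 - (-4)*R1:  [  0   4  10  -2  38 ]
R4 <- R4 - (-1)*R1:  [  0  -2  13  22  29 ]
R3 <- R3 - (-2)*R2:  [  0   0   4   4  12 ]
R4 <- R4 - (1)*R2:  [  0   0  16  19  42 ]
R4 <- R4 - (4)*R3:  [  0   0   0   3  -6 ]
Row echelon form:
[ 3   2  -6  2  |  -54 ]
[ 0  -2  -3  3  |  -13 ]
[ 0   0   4  4  |   12 ]
[ 0   0   0  3  |   -6 ]
Back-substitution:
w = (-6) / 3 = -2
z = (12 - (4)*(-2)) / 4 = 5
y = (-13 - (-3)*(5) - (3)*(-2)) / -2 = -4
x = (-54 - (2)*(-4) - (-6)*(5) - (2)*(-2)) / 3 = -4

(-4, -4, 5, -2)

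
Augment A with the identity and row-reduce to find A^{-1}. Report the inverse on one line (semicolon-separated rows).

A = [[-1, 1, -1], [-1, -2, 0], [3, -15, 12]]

Gauss-Jordan on [A | I]:
R1 <- (1/-1)*R1:  [  1  -1   1  |  -1   0   0 ]
R2 <- R2 - (-1)*R1:  [  0  -3   1  |  -1   1   0 ]
R3 <- R3 - (3)*R1:  [   0  -12    9  |    3    0    1 ]
R2 <- (1/-3)*R2:  [    0     1  -1/3  |   1/3  -1/3     0 ]
R1 <- R1 - (-1)*R2:  [    1     0   2/3  |  -2/3  -1/3     0 ]
R3 <- R3 - (-12)*R2:  [  0   0   5  |   7  -4   1 ]
R3 <- (1/5)*R3:  [    0     0     1  |   7/5  -4/5   1/5 ]
R1 <- R1 - (2/3)*R3:  [     1      0      0  |   -8/5    1/5  -2/15 ]
R2 <- R2 - (-1/3)*R3:  [    0     1     0  |   4/5  -3/5  1/15 ]
Right block of [I | A^{-1}] is the inverse:
[ -8/5   1/5  -2/15 ]
[  4/5  -3/5   1/15 ]
[  7/5  -4/5    1/5 ]

inverse = [-8/5 1/5 -2/15; 4/5 -3/5 1/15; 7/5 -4/5 1/5]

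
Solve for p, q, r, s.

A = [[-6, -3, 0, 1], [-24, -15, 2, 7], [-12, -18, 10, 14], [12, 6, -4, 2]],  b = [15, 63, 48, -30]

(-4, 4, 3, 3)

Forward elimination on [A|b]:
R2 <- R2 - (4)*R1:  [  0  -3   2   3   3 ]
R3 <- R3 - (2)*R1:  [   0  -12   10   12   18 ]
R4 <- R4 - (-2)*R1:  [  0   0  -4   4   0 ]
R3 <- R3 - (4)*R2:  [ 0  0  2  0  6 ]
R4 <- R4 - (-2)*R3:  [  0   0   0   4  12 ]
Row echelon form:
[ -6  -3  0  1  |  15 ]
[  0  -3  2  3  |   3 ]
[  0   0  2  0  |   6 ]
[  0   0  0  4  |  12 ]
Back-substitution:
s = (12) / 4 = 3
r = (6) / 2 = 3
q = (3 - (2)*(3) - (3)*(3)) / -3 = 4
p = (15 - (-3)*(4) - (1)*(3)) / -6 = -4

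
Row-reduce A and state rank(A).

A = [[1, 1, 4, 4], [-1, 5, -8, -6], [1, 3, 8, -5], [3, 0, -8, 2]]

rank(A) = 4

Row reduction:
R2 <- R2 - (-1)*R1:  [  0   6  -4  -2 ]
R3 <- R3 - (1)*R1:  [  0   2   4  -9 ]
R4 <- R4 - (3)*R1:  [   0   -3  -20  -10 ]
R3 <- R3 - (1/3)*R2:  [     0      0   16/3  -25/3 ]
R4 <- R4 - (-1/2)*R2:  [   0    0  -22  -11 ]
R4 <- R4 - (-33/8)*R3:  [      0       0       0  -363/8 ]
Row echelon form:
[ 1  1     4       4 ]
[ 0  6    -4      -2 ]
[ 0  0  16/3   -25/3 ]
[ 0  0     0  -363/8 ]
Nonzero rows / pivot columns: 4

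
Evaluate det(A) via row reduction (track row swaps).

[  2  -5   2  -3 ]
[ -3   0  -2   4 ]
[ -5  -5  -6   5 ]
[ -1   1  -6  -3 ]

Forward elimination:
R2 <- R2 - (-3/2)*R1:  [     0  -15/2      1   -1/2 ]
R3 <- R3 - (-5/2)*R1:  [     0  -35/2     -1   -5/2 ]
R4 <- R4 - (-1/2)*R1:  [    0  -3/2    -5  -9/2 ]
R3 <- R3 - (7/3)*R2:  [     0      0  -10/3   -4/3 ]
R4 <- R4 - (1/5)*R2:  [     0      0  -26/5  -22/5 ]
R4 <- R4 - (39/25)*R3:  [      0       0       0  -58/25 ]
Upper-triangular form:
[ 2     -5      2      -3 ]
[ 0  -15/2      1    -1/2 ]
[ 0      0  -10/3    -4/3 ]
[ 0      0      0  -58/25 ]
det(A) = (-1)^0 * (2) * (-15/2) * (-10/3) * (-58/25) = -116  (0 row swaps -> sign +1)

det(A) = -116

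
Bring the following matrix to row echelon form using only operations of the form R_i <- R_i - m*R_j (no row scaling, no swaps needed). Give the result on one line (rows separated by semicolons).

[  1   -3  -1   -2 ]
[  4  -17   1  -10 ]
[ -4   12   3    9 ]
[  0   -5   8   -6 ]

Forward elimination:
R2 <- R2 - (4)*R1:  [  0  -5   5  -2 ]
R3 <- R3 - (-4)*R1:  [  0   0  -1   1 ]
R4 <- R4 - (1)*R2:  [  0   0   3  -4 ]
R4 <- R4 - (-3)*R3:  [  0   0   0  -1 ]
Row echelon form:
[ 1  -3  -1  -2 ]
[ 0  -5   5  -2 ]
[ 0   0  -1   1 ]
[ 0   0   0  -1 ]

REF = [1 -3 -1 -2; 0 -5 5 -2; 0 0 -1 1; 0 0 0 -1]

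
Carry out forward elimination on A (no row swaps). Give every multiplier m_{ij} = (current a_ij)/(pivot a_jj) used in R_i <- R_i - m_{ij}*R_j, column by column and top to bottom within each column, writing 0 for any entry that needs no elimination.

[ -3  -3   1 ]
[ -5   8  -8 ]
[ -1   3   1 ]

multipliers: 5/3, 1/3, 4/13

Forward elimination:
R2 <- R2 - (5/3)*R1:  [     0     13  -29/3 ]
R3 <- R3 - (1/3)*R1:  [   0    4  2/3 ]
R3 <- R3 - (4/13)*R2:  [      0       0  142/39 ]
Multipliers (in order of application): m_{21} = 5/3, m_{31} = 1/3, m_{32} = 4/13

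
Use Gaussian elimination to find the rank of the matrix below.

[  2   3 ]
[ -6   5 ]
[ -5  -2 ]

rank(A) = 2

Row reduction:
R2 <- R2 - (-3)*R1:  [  0  14 ]
R3 <- R3 - (-5/2)*R1:  [    0  11/2 ]
R3 <- R3 - (11/28)*R2:  [ 0  0 ]
Row echelon form:
[ 2   3 ]
[ 0  14 ]
[ 0   0 ]
Nonzero rows / pivot columns: 2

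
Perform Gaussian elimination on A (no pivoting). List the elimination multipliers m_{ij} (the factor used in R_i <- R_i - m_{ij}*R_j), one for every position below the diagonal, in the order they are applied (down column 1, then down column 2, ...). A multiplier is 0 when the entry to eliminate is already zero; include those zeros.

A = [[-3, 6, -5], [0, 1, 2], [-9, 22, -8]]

Forward elimination:
R2: entry in column 1 is already 0 -> m_{21} = 0 (no row operation needed)
R3 <- R3 - (3)*R1:  [ 0  4  7 ]
R3 <- R3 - (4)*R2:  [  0   0  -1 ]
Multipliers (in order of application): m_{21} = 0, m_{31} = 3, m_{32} = 4

multipliers: 0, 3, 4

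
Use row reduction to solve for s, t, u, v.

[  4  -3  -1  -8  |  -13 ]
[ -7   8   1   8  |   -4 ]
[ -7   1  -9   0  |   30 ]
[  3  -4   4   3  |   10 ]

(-1, -4, -3, 3)

Forward elimination on [A|b]:
R2 <- R2 - (-7/4)*R1:  [      0    11/4    -3/4      -6  -107/4 ]
R3 <- R3 - (-7/4)*R1:  [     0  -17/4  -43/4    -14   29/4 ]
R4 <- R4 - (3/4)*R1:  [    0  -7/4  19/4     9  79/4 ]
R3 <- R3 - (-17/11)*R2:  [       0        0  -131/11  -256/11  -375/11 ]
R4 <- R4 - (-7/11)*R2:  [     0      0  47/11  57/11  30/11 ]
R4 <- R4 - (-47/131)*R3:  [         0          0          0   -415/131  -1245/131 ]
Row echelon form:
[ 4    -3       -1        -8  |        -13 ]
[ 0  11/4     -3/4        -6  |     -107/4 ]
[ 0     0  -131/11   -256/11  |    -375/11 ]
[ 0     0        0  -415/131  |  -1245/131 ]
Back-substitution:
v = (-1245/131) / (-415/131) = 3
u = (-375/11 - (-256/11)*(3)) / (-131/11) = -3
t = (-107/4 - (-3/4)*(-3) - (-6)*(3)) / (11/4) = -4
s = (-13 - (-3)*(-4) - (-1)*(-3) - (-8)*(3)) / 4 = -1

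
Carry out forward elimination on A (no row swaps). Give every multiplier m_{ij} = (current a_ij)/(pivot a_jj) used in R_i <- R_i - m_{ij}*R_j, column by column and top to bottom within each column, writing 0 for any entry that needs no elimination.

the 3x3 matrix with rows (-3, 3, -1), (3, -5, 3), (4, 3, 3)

Forward elimination:
R2 <- R2 - (-1)*R1:  [  0  -2   2 ]
R3 <- R3 - (-4/3)*R1:  [   0    7  5/3 ]
R3 <- R3 - (-7/2)*R2:  [    0     0  26/3 ]
Multipliers (in order of application): m_{21} = -1, m_{31} = -4/3, m_{32} = -7/2

multipliers: -1, -4/3, -7/2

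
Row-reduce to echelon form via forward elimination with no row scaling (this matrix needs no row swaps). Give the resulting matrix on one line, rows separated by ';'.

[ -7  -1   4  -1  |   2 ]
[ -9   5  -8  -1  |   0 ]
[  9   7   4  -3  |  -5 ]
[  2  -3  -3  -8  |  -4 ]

REF = [-7 -1 4 -1 2; 0 44/7 -92/7 2/7 -18/7; 0 0 232/11 -50/11 -1/11; 0 0 0 -581/58 -279/58]

Forward elimination:
R2 <- R2 - (9/7)*R1:  [     0   44/7  -92/7    2/7  -18/7 ]
R3 <- R3 - (-9/7)*R1:  [     0   40/7   64/7  -30/7  -17/7 ]
R4 <- R4 - (-2/7)*R1:  [     0  -23/7  -13/7  -58/7  -24/7 ]
R3 <- R3 - (10/11)*R2:  [      0       0  232/11  -50/11   -1/11 ]
R4 <- R4 - (-23/44)*R2:  [       0        0   -96/11  -179/22  -105/22 ]
R4 <- R4 - (-12/29)*R3:  [       0        0        0  -581/58  -279/58 ]
Row echelon form:
[ -7    -1       4       -1  |        2 ]
[  0  44/7   -92/7      2/7  |    -18/7 ]
[  0     0  232/11   -50/11  |    -1/11 ]
[  0     0       0  -581/58  |  -279/58 ]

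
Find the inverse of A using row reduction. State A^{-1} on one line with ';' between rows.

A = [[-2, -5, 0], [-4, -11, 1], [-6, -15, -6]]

Gauss-Jordan on [A | I]:
R1 <- (1/-2)*R1:  [    1   5/2     0  |  -1/2     0     0 ]
R2 <- R2 - (-4)*R1:  [  0  -1   1  |  -2   1   0 ]
R3 <- R3 - (-6)*R1:  [  0   0  -6  |  -3   0   1 ]
R2 <- (1/-1)*R2:  [  0   1  -1  |   2  -1   0 ]
R1 <- R1 - (5/2)*R2:  [     1      0    5/2  |  -11/2    5/2      0 ]
R3 <- (1/-6)*R3:  [    0     0     1  |   1/2     0  -1/6 ]
R1 <- R1 - (5/2)*R3:  [     1      0      0  |  -27/4    5/2   5/12 ]
R2 <- R2 - (-1)*R3:  [    0     1     0  |   5/2    -1  -1/6 ]
Right block of [I | A^{-1}] is the inverse:
[ -27/4  5/2  5/12 ]
[   5/2   -1  -1/6 ]
[   1/2    0  -1/6 ]

inverse = [-27/4 5/2 5/12; 5/2 -1 -1/6; 1/2 0 -1/6]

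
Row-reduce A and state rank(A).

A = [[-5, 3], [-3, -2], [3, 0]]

rank(A) = 2

Row reduction:
R2 <- R2 - (3/5)*R1:  [     0  -19/5 ]
R3 <- R3 - (-3/5)*R1:  [   0  9/5 ]
R3 <- R3 - (-9/19)*R2:  [ 0  0 ]
Row echelon form:
[ -5      3 ]
[  0  -19/5 ]
[  0      0 ]
Nonzero rows / pivot columns: 2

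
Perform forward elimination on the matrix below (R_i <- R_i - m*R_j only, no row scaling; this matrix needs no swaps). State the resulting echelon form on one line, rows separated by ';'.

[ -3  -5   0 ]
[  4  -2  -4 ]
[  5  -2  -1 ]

REF = [-3 -5 0; 0 -26/3 -4; 0 0 49/13]

Forward elimination:
R2 <- R2 - (-4/3)*R1:  [     0  -26/3     -4 ]
R3 <- R3 - (-5/3)*R1:  [     0  -31/3     -1 ]
R3 <- R3 - (31/26)*R2:  [     0      0  49/13 ]
Row echelon form:
[ -3     -5      0 ]
[  0  -26/3     -4 ]
[  0      0  49/13 ]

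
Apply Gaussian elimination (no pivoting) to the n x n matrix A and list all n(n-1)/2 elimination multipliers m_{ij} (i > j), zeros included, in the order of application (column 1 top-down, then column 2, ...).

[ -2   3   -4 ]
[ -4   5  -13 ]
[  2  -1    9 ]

multipliers: 2, -1, -2

Forward elimination:
R2 <- R2 - (2)*R1:  [  0  -1  -5 ]
R3 <- R3 - (-1)*R1:  [ 0  2  5 ]
R3 <- R3 - (-2)*R2:  [  0   0  -5 ]
Multipliers (in order of application): m_{21} = 2, m_{31} = -1, m_{32} = -2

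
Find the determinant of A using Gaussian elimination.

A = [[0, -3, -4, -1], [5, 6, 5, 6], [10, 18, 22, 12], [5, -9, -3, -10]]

Forward elimination:
R1 <-> R2   (pivot in column 1 was zero)
[  5   6   5    6 ]
[  0  -3  -4   -1 ]
[ 10  18  22   12 ]
[  5  -9  -3  -10 ]
R3 <- R3 - (2)*R1:  [  0   6  12   0 ]
R4 <- R4 - (1)*R1:  [   0  -15   -8  -16 ]
R3 <- R3 - (-2)*R2:  [  0   0   4  -2 ]
R4 <- R4 - (5)*R2:  [   0    0   12  -11 ]
R4 <- R4 - (3)*R3:  [  0   0   0  -5 ]
Upper-triangular form:
[ 5   6   5   6 ]
[ 0  -3  -4  -1 ]
[ 0   0   4  -2 ]
[ 0   0   0  -5 ]
det(A) = (-1)^1 * (5) * (-3) * (4) * (-5) = -300  (1 row swap -> sign -1)

det(A) = -300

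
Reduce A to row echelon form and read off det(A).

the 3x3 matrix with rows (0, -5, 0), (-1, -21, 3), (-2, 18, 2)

Forward elimination:
R1 <-> R2   (pivot in column 1 was zero)
[ -1  -21  3 ]
[  0   -5  0 ]
[ -2   18  2 ]
R3 <- R3 - (2)*R1:  [  0  60  -4 ]
R3 <- R3 - (-12)*R2:  [  0   0  -4 ]
Upper-triangular form:
[ -1  -21   3 ]
[  0   -5   0 ]
[  0    0  -4 ]
det(A) = (-1)^1 * (-1) * (-5) * (-4) = 20  (1 row swap -> sign -1)

det(A) = 20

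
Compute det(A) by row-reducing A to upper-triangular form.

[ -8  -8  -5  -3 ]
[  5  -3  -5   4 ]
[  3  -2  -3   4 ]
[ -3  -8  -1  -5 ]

Forward elimination:
R2 <- R2 - (-5/8)*R1:  [     0     -8  -65/8   17/8 ]
R3 <- R3 - (-3/8)*R1:  [     0     -5  -39/8   23/8 ]
R4 <- R4 - (3/8)*R1:  [     0     -5    7/8  -31/8 ]
R3 <- R3 - (5/8)*R2:  [     0      0  13/64  99/64 ]
R4 <- R4 - (5/8)*R2:  [       0        0   381/64  -333/64 ]
R4 <- R4 - (381/13)*R3:  [       0        0        0  -657/13 ]
Upper-triangular form:
[ -8  -8     -5       -3 ]
[  0  -8  -65/8     17/8 ]
[  0   0  13/64    99/64 ]
[  0   0      0  -657/13 ]
det(A) = (-1)^0 * (-8) * (-8) * (13/64) * (-657/13) = -657  (0 row swaps -> sign +1)

det(A) = -657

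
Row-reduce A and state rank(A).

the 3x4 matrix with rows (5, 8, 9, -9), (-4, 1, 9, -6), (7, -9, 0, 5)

Row reduction:
R2 <- R2 - (-4/5)*R1:  [     0   37/5   81/5  -66/5 ]
R3 <- R3 - (7/5)*R1:  [      0  -101/5   -63/5    88/5 ]
R3 <- R3 - (-101/37)*R2:  [       0        0  1170/37  -682/37 ]
Row echelon form:
[ 5     8        9       -9 ]
[ 0  37/5     81/5    -66/5 ]
[ 0     0  1170/37  -682/37 ]
Nonzero rows / pivot columns: 3

rank(A) = 3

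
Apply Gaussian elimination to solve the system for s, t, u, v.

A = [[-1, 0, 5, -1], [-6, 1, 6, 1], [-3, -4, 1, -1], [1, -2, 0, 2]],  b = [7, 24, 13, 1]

(-3, -1, 1, 1)

Forward elimination on [A|b]:
R2 <- R2 - (6)*R1:  [   0    1  -24    7  -18 ]
R3 <- R3 - (3)*R1:  [   0   -4  -14    2   -8 ]
R4 <- R4 - (-1)*R1:  [  0  -2   5   1   8 ]
R3 <- R3 - (-4)*R2:  [    0     0  -110    30   -80 ]
R4 <- R4 - (-2)*R2:  [   0    0  -43   15  -28 ]
R4 <- R4 - (43/110)*R3:  [     0      0      0  36/11  36/11 ]
Row echelon form:
[ -1  0     5     -1  |      7 ]
[  0  1   -24      7  |    -18 ]
[  0  0  -110     30  |    -80 ]
[  0  0     0  36/11  |  36/11 ]
Back-substitution:
v = (36/11) / (36/11) = 1
u = (-80 - (30)*(1)) / -110 = 1
t = (-18 - (-24)*(1) - (7)*(1)) / 1 = -1
s = (7 - (5)*(1) - (-1)*(1)) / -1 = -3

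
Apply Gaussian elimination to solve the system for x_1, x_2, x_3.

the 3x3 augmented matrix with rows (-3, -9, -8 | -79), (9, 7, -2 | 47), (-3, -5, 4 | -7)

(4, 3, 5)

Forward elimination on [A|b]:
R2 <- R2 - (-3)*R1:  [    0   -20   -26  -190 ]
R3 <- R3 - (1)*R1:  [  0   4  12  72 ]
R3 <- R3 - (-1/5)*R2:  [    0     0  34/5    34 ]
Row echelon form:
[ -3   -9    -8  |   -79 ]
[  0  -20   -26  |  -190 ]
[  0    0  34/5  |    34 ]
Back-substitution:
x_3 = (34) / (34/5) = 5
x_2 = (-190 - (-26)*(5)) / -20 = 3
x_1 = (-79 - (-9)*(3) - (-8)*(5)) / -3 = 4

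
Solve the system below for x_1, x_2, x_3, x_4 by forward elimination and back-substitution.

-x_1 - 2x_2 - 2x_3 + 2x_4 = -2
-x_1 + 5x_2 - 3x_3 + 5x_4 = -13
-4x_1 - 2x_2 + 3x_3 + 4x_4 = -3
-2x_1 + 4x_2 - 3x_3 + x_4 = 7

(-4, 0, -1, -4)

Forward elimination on [A|b]:
R2 <- R2 - (1)*R1:  [   0    7   -1    3  -11 ]
R3 <- R3 - (4)*R1:  [  0   6  11  -4   5 ]
R4 <- R4 - (2)*R1:  [  0   8   1  -3  11 ]
R3 <- R3 - (6/7)*R2:  [     0      0   83/7  -46/7  101/7 ]
R4 <- R4 - (8/7)*R2:  [     0      0   15/7  -45/7  165/7 ]
R4 <- R4 - (15/83)*R3:  [       0        0        0  -435/83  1740/83 ]
Row echelon form:
[ -1  -2    -2        2  |       -2 ]
[  0   7    -1        3  |      -11 ]
[  0   0  83/7    -46/7  |    101/7 ]
[  0   0     0  -435/83  |  1740/83 ]
Back-substitution:
x_4 = (1740/83) / (-435/83) = -4
x_3 = (101/7 - (-46/7)*(-4)) / (83/7) = -1
x_2 = (-11 - (-1)*(-1) - (3)*(-4)) / 7 = 0
x_1 = (-2 - (-2)*(0) - (-2)*(-1) - (2)*(-4)) / -1 = -4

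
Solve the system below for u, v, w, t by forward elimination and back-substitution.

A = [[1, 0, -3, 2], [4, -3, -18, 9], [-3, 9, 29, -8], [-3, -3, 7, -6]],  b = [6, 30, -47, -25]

(0, 5, -4, -3)

Forward elimination on [A|b]:
R2 <- R2 - (4)*R1:  [  0  -3  -6   1   6 ]
R3 <- R3 - (-3)*R1:  [   0    9   20   -2  -29 ]
R4 <- R4 - (-3)*R1:  [  0  -3  -2   0  -7 ]
R3 <- R3 - (-3)*R2:  [   0    0    2    1  -11 ]
R4 <- R4 - (1)*R2:  [   0    0    4   -1  -13 ]
R4 <- R4 - (2)*R3:  [  0   0   0  -3   9 ]
Row echelon form:
[ 1   0  -3   2  |    6 ]
[ 0  -3  -6   1  |    6 ]
[ 0   0   2   1  |  -11 ]
[ 0   0   0  -3  |    9 ]
Back-substitution:
t = (9) / -3 = -3
w = (-11 - (1)*(-3)) / 2 = -4
v = (6 - (-6)*(-4) - (1)*(-3)) / -3 = 5
u = (6 - (-3)*(-4) - (2)*(-3)) / 1 = 0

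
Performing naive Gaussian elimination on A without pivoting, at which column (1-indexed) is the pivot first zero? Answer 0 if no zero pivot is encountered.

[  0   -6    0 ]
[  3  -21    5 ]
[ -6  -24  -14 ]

first zero-pivot column = 1

Naive forward elimination:
Pivot entry (1,1) is zero but row 2 has 3 in column 1 -> naive elimination stops; a row interchange (e.g. R1 <-> R2) would be required here.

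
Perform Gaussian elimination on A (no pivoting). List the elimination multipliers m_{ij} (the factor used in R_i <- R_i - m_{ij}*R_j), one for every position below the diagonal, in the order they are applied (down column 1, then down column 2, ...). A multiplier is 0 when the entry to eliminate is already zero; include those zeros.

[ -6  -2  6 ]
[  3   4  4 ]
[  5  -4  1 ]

multipliers: -1/2, -5/6, -17/9

Forward elimination:
R2 <- R2 - (-1/2)*R1:  [ 0  3  7 ]
R3 <- R3 - (-5/6)*R1:  [     0  -17/3      6 ]
R3 <- R3 - (-17/9)*R2:  [     0      0  173/9 ]
Multipliers (in order of application): m_{21} = -1/2, m_{31} = -5/6, m_{32} = -17/9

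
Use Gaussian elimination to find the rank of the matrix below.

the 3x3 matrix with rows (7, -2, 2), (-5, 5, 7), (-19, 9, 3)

rank(A) = 2

Row reduction:
R2 <- R2 - (-5/7)*R1:  [    0  25/7  59/7 ]
R3 <- R3 - (-19/7)*R1:  [    0  25/7  59/7 ]
R3 <- R3 - (1)*R2:  [ 0  0  0 ]
Row echelon form:
[ 7    -2     2 ]
[ 0  25/7  59/7 ]
[ 0     0     0 ]
Nonzero rows / pivot columns: 2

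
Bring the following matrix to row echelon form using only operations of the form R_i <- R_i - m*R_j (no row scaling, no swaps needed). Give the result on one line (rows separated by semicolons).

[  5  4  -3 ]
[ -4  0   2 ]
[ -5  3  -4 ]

Forward elimination:
R2 <- R2 - (-4/5)*R1:  [    0  16/5  -2/5 ]
R3 <- R3 - (-1)*R1:  [  0   7  -7 ]
R3 <- R3 - (35/16)*R2:  [     0      0  -49/8 ]
Row echelon form:
[ 5     4     -3 ]
[ 0  16/5   -2/5 ]
[ 0     0  -49/8 ]

REF = [5 4 -3; 0 16/5 -2/5; 0 0 -49/8]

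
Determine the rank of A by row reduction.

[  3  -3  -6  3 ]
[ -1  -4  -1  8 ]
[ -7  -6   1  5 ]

Row reduction:
R2 <- R2 - (-1/3)*R1:  [  0  -5  -3   9 ]
R3 <- R3 - (-7/3)*R1:  [   0  -13  -13   12 ]
R3 <- R3 - (13/5)*R2:  [     0      0  -26/5  -57/5 ]
Row echelon form:
[ 3  -3     -6      3 ]
[ 0  -5     -3      9 ]
[ 0   0  -26/5  -57/5 ]
Nonzero rows / pivot columns: 3

rank(A) = 3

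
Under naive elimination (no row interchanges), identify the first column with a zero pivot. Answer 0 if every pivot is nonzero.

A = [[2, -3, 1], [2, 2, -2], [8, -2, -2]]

Naive forward elimination:
R2 <- R2 - (1)*R1:  [  0   5  -3 ]
R3 <- R3 - (4)*R1:  [  0  10  -6 ]
R3 <- R3 - (2)*R2:  [ 0  0  0 ]
Matrix at this point:
[ 2  -3   1 ]
[ 0   5  -3 ]
[ 0   0   0 ]
Pivot entry (3,3) in the last row is zero and there are no rows below to swap with -> zero pivot in column 3 (A is singular).

first zero-pivot column = 3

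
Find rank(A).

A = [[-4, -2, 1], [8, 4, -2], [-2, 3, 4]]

Row reduction:
R2 <- R2 - (-2)*R1:  [ 0  0  0 ]
R3 <- R3 - (1/2)*R1:  [   0    4  7/2 ]
R2 <-> R3   (pivot in column 2 was zero)
[ -4  -2    1 ]
[  0   4  7/2 ]
[  0   0    0 ]
Row echelon form:
[ -4  -2    1 ]
[  0   4  7/2 ]
[  0   0    0 ]
Nonzero rows / pivot columns: 2

rank(A) = 2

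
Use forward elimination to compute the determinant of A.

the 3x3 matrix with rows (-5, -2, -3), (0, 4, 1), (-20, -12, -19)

det(A) = 120

Forward elimination:
R3 <- R3 - (4)*R1:  [  0  -4  -7 ]
R3 <- R3 - (-1)*R2:  [  0   0  -6 ]
Upper-triangular form:
[ -5  -2  -3 ]
[  0   4   1 ]
[  0   0  -6 ]
det(A) = (-1)^0 * (-5) * (4) * (-6) = 120  (0 row swaps -> sign +1)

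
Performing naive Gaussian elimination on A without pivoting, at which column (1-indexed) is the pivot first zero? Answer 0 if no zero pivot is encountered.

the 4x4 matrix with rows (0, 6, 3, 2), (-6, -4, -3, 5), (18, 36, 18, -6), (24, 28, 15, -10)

Naive forward elimination:
Pivot entry (1,1) is zero but row 2 has -6 in column 1 -> naive elimination stops; a row interchange (e.g. R1 <-> R2) would be required here.

first zero-pivot column = 1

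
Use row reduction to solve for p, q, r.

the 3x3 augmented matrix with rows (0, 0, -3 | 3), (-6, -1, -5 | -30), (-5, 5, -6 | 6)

(5, 5, -1)

Forward elimination on [A|b]:
R1 <-> R2   (pivot in column 1 was zero)
[ -6  -1  -5  -30 ]
[  0   0  -3    3 ]
[ -5   5  -6    6 ]
R3 <- R3 - (5/6)*R1:  [     0   35/6  -11/6     31 ]
R2 <-> R3   (pivot in column 2 was zero)
[ -6    -1     -5  -30 ]
[  0  35/6  -11/6   31 ]
[  0     0     -3    3 ]
Row echelon form:
[ -6    -1     -5  |  -30 ]
[  0  35/6  -11/6  |   31 ]
[  0     0     -3  |    3 ]
Back-substitution:
r = (3) / -3 = -1
q = (31 - (-11/6)*(-1)) / (35/6) = 5
p = (-30 - (-1)*(5) - (-5)*(-1)) / -6 = 5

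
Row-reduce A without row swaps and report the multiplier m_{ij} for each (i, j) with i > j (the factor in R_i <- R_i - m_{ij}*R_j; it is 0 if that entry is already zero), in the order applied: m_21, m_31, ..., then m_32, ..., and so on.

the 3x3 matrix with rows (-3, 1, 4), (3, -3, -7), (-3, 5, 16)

multipliers: -1, 1, -2

Forward elimination:
R2 <- R2 - (-1)*R1:  [  0  -2  -3 ]
R3 <- R3 - (1)*R1:  [  0   4  12 ]
R3 <- R3 - (-2)*R2:  [ 0  0  6 ]
Multipliers (in order of application): m_{21} = -1, m_{31} = 1, m_{32} = -2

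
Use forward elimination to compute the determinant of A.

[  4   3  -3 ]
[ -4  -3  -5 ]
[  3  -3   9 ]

det(A) = -168

Forward elimination:
R2 <- R2 - (-1)*R1:  [  0   0  -8 ]
R3 <- R3 - (3/4)*R1:  [     0  -21/4   45/4 ]
R2 <-> R3   (pivot in column 2 was zero)
[ 4      3    -3 ]
[ 0  -21/4  45/4 ]
[ 0      0    -8 ]
Upper-triangular form:
[ 4      3    -3 ]
[ 0  -21/4  45/4 ]
[ 0      0    -8 ]
det(A) = (-1)^1 * (4) * (-21/4) * (-8) = -168  (1 row swap -> sign -1)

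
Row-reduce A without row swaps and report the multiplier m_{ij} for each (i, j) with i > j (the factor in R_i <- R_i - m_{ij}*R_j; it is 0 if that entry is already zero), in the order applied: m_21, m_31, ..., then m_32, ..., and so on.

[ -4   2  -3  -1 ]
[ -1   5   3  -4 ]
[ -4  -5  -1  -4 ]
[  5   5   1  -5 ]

Forward elimination:
R2 <- R2 - (1/4)*R1:  [     0    9/2   15/4  -15/4 ]
R3 <- R3 - (1)*R1:  [  0  -7   2  -3 ]
R4 <- R4 - (-5/4)*R1:  [     0   15/2  -11/4  -25/4 ]
R3 <- R3 - (-14/9)*R2:  [     0      0   47/6  -53/6 ]
R4 <- R4 - (5/3)*R2:  [  0   0  -9   0 ]
R4 <- R4 - (-54/47)*R3:  [       0        0        0  -477/47 ]
Multipliers (in order of application): m_{21} = 1/4, m_{31} = 1, m_{41} = -5/4, m_{32} = -14/9, m_{42} = 5/3, m_{43} = -54/47

multipliers: 1/4, 1, -5/4, -14/9, 5/3, -54/47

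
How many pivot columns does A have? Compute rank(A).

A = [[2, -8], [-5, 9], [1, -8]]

rank(A) = 2

Row reduction:
R2 <- R2 - (-5/2)*R1:  [   0  -11 ]
R3 <- R3 - (1/2)*R1:  [  0  -4 ]
R3 <- R3 - (4/11)*R2:  [ 0  0 ]
Row echelon form:
[ 2   -8 ]
[ 0  -11 ]
[ 0    0 ]
Nonzero rows / pivot columns: 2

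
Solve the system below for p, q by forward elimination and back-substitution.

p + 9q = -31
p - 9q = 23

(-4, -3)

Forward elimination on [A|b]:
R2 <- R2 - (1)*R1:  [   0  -18   54 ]
Row echelon form:
[ 1    9  |  -31 ]
[ 0  -18  |   54 ]
Back-substitution:
q = (54) / -18 = -3
p = (-31 - (9)*(-3)) / 1 = -4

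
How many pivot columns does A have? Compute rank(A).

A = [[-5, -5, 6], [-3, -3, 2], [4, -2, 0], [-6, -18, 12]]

rank(A) = 3

Row reduction:
R2 <- R2 - (3/5)*R1:  [    0     0  -8/5 ]
R3 <- R3 - (-4/5)*R1:  [    0    -6  24/5 ]
R4 <- R4 - (6/5)*R1:  [    0   -12  24/5 ]
R2 <-> R3   (pivot in column 2 was zero)
[ -5   -5     6 ]
[  0   -6  24/5 ]
[  0    0  -8/5 ]
[  0  -12  24/5 ]
R4 <- R4 - (2)*R2:  [     0      0  -24/5 ]
R4 <- R4 - (3)*R3:  [ 0  0  0 ]
Row echelon form:
[ -5  -5     6 ]
[  0  -6  24/5 ]
[  0   0  -8/5 ]
[  0   0     0 ]
Nonzero rows / pivot columns: 3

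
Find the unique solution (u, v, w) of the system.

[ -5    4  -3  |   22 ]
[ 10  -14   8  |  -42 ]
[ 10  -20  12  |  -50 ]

(-3, -2, -5)

Forward elimination on [A|b]:
R2 <- R2 - (-2)*R1:  [  0  -6   2   2 ]
R3 <- R3 - (-2)*R1:  [   0  -12    6   -6 ]
R3 <- R3 - (2)*R2:  [   0    0    2  -10 ]
Row echelon form:
[ -5   4  -3  |   22 ]
[  0  -6   2  |    2 ]
[  0   0   2  |  -10 ]
Back-substitution:
w = (-10) / 2 = -5
v = (2 - (2)*(-5)) / -6 = -2
u = (22 - (4)*(-2) - (-3)*(-5)) / -5 = -3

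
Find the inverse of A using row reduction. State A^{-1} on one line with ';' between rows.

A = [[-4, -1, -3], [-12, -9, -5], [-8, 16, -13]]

inverse = [197/120 -61/120 -11/60; -29/30 7/30 2/15; -11/5 3/5 1/5]

Gauss-Jordan on [A | I]:
R1 <- (1/-4)*R1:  [    1   1/4   3/4  |  -1/4     0     0 ]
R2 <- R2 - (-12)*R1:  [  0  -6   4  |  -3   1   0 ]
R3 <- R3 - (-8)*R1:  [  0  18  -7  |  -2   0   1 ]
R2 <- (1/-6)*R2:  [    0     1  -2/3  |   1/2  -1/6     0 ]
R1 <- R1 - (1/4)*R2:  [     1      0  11/12  |   -3/8   1/24      0 ]
R3 <- R3 - (18)*R2:  [   0    0    5  |  -11    3    1 ]
R3 <- (1/5)*R3:  [     0      0      1  |  -11/5    3/5    1/5 ]
R1 <- R1 - (11/12)*R3:  [       1        0        0  |  197/120  -61/120   -11/60 ]
R2 <- R2 - (-2/3)*R3:  [      0       1       0  |  -29/30    7/30    2/15 ]
Right block of [I | A^{-1}] is the inverse:
[ 197/120  -61/120  -11/60 ]
[  -29/30     7/30    2/15 ]
[   -11/5      3/5     1/5 ]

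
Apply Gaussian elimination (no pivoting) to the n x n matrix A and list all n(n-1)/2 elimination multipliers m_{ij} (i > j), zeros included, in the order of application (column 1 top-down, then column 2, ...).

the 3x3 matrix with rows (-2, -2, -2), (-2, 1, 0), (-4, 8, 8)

multipliers: 1, 2, 4

Forward elimination:
R2 <- R2 - (1)*R1:  [ 0  3  2 ]
R3 <- R3 - (2)*R1:  [  0  12  12 ]
R3 <- R3 - (4)*R2:  [ 0  0  4 ]
Multipliers (in order of application): m_{21} = 1, m_{31} = 2, m_{32} = 4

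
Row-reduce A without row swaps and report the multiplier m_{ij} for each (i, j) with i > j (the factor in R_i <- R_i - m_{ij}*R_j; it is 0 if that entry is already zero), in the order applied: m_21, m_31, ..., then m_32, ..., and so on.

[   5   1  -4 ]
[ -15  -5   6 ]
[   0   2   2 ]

multipliers: -3, 0, -1

Forward elimination:
R2 <- R2 - (-3)*R1:  [  0  -2  -6 ]
R3: entry in column 1 is already 0 -> m_{31} = 0 (no row operation needed)
R3 <- R3 - (-1)*R2:  [  0   0  -4 ]
Multipliers (in order of application): m_{21} = -3, m_{31} = 0, m_{32} = -1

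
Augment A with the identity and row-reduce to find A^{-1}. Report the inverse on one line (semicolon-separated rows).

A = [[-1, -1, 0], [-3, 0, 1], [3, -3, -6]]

Gauss-Jordan on [A | I]:
R1 <- (1/-1)*R1:  [  1   1   0  |  -1   0   0 ]
R2 <- R2 - (-3)*R1:  [  0   3   1  |  -3   1   0 ]
R3 <- R3 - (3)*R1:  [  0  -6  -6  |   3   0   1 ]
R2 <- (1/3)*R2:  [   0    1  1/3  |   -1  1/3    0 ]
R1 <- R1 - (1)*R2:  [    1     0  -1/3  |     0  -1/3     0 ]
R3 <- R3 - (-6)*R2:  [  0   0  -4  |  -3   2   1 ]
R3 <- (1/-4)*R3:  [    0     0     1  |   3/4  -1/2  -1/4 ]
R1 <- R1 - (-1/3)*R3:  [     1      0      0  |    1/4   -1/2  -1/12 ]
R2 <- R2 - (1/3)*R3:  [    0     1     0  |  -5/4   1/2  1/12 ]
Right block of [I | A^{-1}] is the inverse:
[  1/4  -1/2  -1/12 ]
[ -5/4   1/2   1/12 ]
[  3/4  -1/2   -1/4 ]

inverse = [1/4 -1/2 -1/12; -5/4 1/2 1/12; 3/4 -1/2 -1/4]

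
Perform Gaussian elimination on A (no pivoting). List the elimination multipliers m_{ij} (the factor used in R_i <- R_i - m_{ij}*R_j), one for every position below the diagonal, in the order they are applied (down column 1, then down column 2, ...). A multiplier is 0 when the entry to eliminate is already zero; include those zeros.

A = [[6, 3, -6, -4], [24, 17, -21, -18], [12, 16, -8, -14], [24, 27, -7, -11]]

multipliers: 4, 2, 4, 2, 3, -4

Forward elimination:
R2 <- R2 - (4)*R1:  [  0   5   3  -2 ]
R3 <- R3 - (2)*R1:  [  0  10   4  -6 ]
R4 <- R4 - (4)*R1:  [  0  15  17   5 ]
R3 <- R3 - (2)*R2:  [  0   0  -2  -2 ]
R4 <- R4 - (3)*R2:  [  0   0   8  11 ]
R4 <- R4 - (-4)*R3:  [ 0  0  0  3 ]
Multipliers (in order of application): m_{21} = 4, m_{31} = 2, m_{41} = 4, m_{32} = 2, m_{42} = 3, m_{43} = -4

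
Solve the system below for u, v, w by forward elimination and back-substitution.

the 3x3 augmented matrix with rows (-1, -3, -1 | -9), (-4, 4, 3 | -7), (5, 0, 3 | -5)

(2, 4, -5)

Forward elimination on [A|b]:
R2 <- R2 - (4)*R1:  [  0  16   7  29 ]
R3 <- R3 - (-5)*R1:  [   0  -15   -2  -50 ]
R3 <- R3 - (-15/16)*R2:  [       0        0    73/16  -365/16 ]
Row echelon form:
[ -1  -3     -1  |       -9 ]
[  0  16      7  |       29 ]
[  0   0  73/16  |  -365/16 ]
Back-substitution:
w = (-365/16) / (73/16) = -5
v = (29 - (7)*(-5)) / 16 = 4
u = (-9 - (-3)*(4) - (-1)*(-5)) / -1 = 2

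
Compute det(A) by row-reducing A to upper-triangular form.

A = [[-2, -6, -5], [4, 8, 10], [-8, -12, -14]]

det(A) = 48

Forward elimination:
R2 <- R2 - (-2)*R1:  [  0  -4   0 ]
R3 <- R3 - (4)*R1:  [  0  12   6 ]
R3 <- R3 - (-3)*R2:  [ 0  0  6 ]
Upper-triangular form:
[ -2  -6  -5 ]
[  0  -4   0 ]
[  0   0   6 ]
det(A) = (-1)^0 * (-2) * (-4) * (6) = 48  (0 row swaps -> sign +1)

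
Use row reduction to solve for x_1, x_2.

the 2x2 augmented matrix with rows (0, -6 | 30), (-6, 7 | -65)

(5, -5)

Forward elimination on [A|b]:
R1 <-> R2   (pivot in column 1 was zero)
[ -6   7  -65 ]
[  0  -6   30 ]
Row echelon form:
[ -6   7  |  -65 ]
[  0  -6  |   30 ]
Back-substitution:
x_2 = (30) / -6 = -5
x_1 = (-65 - (7)*(-5)) / -6 = 5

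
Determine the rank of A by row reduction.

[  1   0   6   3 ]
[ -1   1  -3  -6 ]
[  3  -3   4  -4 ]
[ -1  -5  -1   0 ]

Row reduction:
R2 <- R2 - (-1)*R1:  [  0   1   3  -3 ]
R3 <- R3 - (3)*R1:  [   0   -3  -14  -13 ]
R4 <- R4 - (-1)*R1:  [  0  -5   5   3 ]
R3 <- R3 - (-3)*R2:  [   0    0   -5  -22 ]
R4 <- R4 - (-5)*R2:  [   0    0   20  -12 ]
R4 <- R4 - (-4)*R3:  [    0     0     0  -100 ]
Row echelon form:
[ 1  0   6     3 ]
[ 0  1   3    -3 ]
[ 0  0  -5   -22 ]
[ 0  0   0  -100 ]
Nonzero rows / pivot columns: 4

rank(A) = 4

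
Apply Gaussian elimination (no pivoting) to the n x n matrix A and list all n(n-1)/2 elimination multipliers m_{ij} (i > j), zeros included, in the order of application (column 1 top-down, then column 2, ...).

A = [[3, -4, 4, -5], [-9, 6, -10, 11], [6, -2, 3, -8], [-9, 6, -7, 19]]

Forward elimination:
R2 <- R2 - (-3)*R1:  [  0  -6   2  -4 ]
R3 <- R3 - (2)*R1:  [  0   6  -5   2 ]
R4 <- R4 - (-3)*R1:  [  0  -6   5   4 ]
R3 <- R3 - (-1)*R2:  [  0   0  -3  -2 ]
R4 <- R4 - (1)*R2:  [ 0  0  3  8 ]
R4 <- R4 - (-1)*R3:  [ 0  0  0  6 ]
Multipliers (in order of application): m_{21} = -3, m_{31} = 2, m_{41} = -3, m_{32} = -1, m_{42} = 1, m_{43} = -1

multipliers: -3, 2, -3, -1, 1, -1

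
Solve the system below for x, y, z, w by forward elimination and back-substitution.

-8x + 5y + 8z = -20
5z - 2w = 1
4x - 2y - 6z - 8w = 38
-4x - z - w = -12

Forward elimination on [A|b]:
R3 <- R3 - (-1/2)*R1:  [   0  1/2   -2   -8   28 ]
R4 <- R4 - (1/2)*R1:  [    0  -5/2    -5    -1    -2 ]
R2 <-> R3   (pivot in column 2 was zero)
[ -8     5   8   0  -20 ]
[  0   1/2  -2  -8   28 ]
[  0     0   5  -2    1 ]
[  0  -5/2  -5  -1   -2 ]
R4 <- R4 - (-5)*R2:  [   0    0  -15  -41  138 ]
R4 <- R4 - (-3)*R3:  [   0    0    0  -47  141 ]
Row echelon form:
[ -8    5   8    0  |  -20 ]
[  0  1/2  -2   -8  |   28 ]
[  0    0   5   -2  |    1 ]
[  0    0   0  -47  |  141 ]
Back-substitution:
w = (141) / -47 = -3
z = (1 - (-2)*(-3)) / 5 = -1
y = (28 - (-2)*(-1) - (-8)*(-3)) / (1/2) = 4
x = (-20 - (5)*(4) - (8)*(-1)) / -8 = 4

(4, 4, -1, -3)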